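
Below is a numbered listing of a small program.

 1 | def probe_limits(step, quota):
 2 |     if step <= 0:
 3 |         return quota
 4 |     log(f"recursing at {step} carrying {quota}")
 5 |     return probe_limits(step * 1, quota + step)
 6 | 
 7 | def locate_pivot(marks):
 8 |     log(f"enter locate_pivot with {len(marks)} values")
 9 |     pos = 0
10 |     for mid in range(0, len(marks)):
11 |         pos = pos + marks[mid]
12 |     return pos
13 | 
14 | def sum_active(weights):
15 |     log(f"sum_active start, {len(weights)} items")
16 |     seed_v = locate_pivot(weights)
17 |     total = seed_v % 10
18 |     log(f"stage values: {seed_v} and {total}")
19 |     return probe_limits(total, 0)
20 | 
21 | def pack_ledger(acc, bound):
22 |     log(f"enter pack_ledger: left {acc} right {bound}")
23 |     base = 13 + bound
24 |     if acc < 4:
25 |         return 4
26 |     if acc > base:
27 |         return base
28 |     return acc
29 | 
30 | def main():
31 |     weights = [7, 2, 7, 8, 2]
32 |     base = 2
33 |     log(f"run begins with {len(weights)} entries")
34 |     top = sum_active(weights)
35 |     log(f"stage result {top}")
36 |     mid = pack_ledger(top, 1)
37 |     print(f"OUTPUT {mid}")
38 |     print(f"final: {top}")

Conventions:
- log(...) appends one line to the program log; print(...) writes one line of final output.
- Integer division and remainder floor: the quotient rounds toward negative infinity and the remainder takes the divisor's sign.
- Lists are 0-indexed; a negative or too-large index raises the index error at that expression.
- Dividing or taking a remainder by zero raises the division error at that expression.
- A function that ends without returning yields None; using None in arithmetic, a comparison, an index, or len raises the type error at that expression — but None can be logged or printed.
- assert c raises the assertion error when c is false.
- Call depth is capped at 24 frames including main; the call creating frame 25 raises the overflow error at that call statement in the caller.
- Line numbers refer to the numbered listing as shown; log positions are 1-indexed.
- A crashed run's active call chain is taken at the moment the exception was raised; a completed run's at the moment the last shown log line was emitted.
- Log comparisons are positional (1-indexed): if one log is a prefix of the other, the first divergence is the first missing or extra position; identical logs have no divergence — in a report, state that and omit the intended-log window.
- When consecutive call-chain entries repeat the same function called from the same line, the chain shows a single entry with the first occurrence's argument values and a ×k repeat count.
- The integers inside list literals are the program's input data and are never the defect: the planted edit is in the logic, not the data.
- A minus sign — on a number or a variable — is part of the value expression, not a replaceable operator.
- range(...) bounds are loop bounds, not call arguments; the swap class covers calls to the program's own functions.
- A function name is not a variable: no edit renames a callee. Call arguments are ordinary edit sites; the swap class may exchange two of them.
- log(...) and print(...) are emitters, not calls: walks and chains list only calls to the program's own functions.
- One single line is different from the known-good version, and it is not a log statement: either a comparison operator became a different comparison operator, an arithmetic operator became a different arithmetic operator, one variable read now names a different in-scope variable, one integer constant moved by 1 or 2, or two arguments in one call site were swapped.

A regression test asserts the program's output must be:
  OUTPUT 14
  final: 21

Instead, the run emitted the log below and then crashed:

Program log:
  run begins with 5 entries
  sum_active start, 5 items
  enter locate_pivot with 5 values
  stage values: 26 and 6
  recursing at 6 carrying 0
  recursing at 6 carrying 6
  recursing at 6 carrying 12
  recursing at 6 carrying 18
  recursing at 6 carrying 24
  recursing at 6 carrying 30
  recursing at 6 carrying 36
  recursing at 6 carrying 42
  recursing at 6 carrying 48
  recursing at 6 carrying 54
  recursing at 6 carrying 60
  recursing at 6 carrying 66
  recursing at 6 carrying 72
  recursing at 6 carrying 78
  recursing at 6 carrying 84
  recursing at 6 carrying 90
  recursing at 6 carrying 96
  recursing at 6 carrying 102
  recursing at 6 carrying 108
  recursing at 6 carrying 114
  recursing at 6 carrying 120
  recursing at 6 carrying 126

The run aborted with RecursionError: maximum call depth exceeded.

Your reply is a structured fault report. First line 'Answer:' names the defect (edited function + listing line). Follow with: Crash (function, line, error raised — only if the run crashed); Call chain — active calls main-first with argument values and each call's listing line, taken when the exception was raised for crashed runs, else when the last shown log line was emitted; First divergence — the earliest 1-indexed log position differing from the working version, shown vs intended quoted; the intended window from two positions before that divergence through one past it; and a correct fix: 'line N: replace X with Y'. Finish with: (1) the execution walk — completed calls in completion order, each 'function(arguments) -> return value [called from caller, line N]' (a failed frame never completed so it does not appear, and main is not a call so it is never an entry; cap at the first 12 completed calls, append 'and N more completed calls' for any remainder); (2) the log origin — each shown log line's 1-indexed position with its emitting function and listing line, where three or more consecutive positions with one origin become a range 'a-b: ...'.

Answer: the defect is in probe_limits at line 5.
Key observation: Log line 6 is where behavior first shows: 'recursing at 6 carrying 6' appears instead of 'recursing at 5 carrying 6'.
Crash: probe_limits, line 5, RecursionError.
Call chain: main -> sum_active([7, 2, 7, 8, 2]) (called at line 34) -> probe_limits(6, 0) (called at line 19) -> probe_limits(6, 6) (called at line 5) ×21.
First divergence: position 6 — the shown line 'recursing at 6 carrying 6' should read 'recursing at 5 carrying 6'.
Intended log window:
  4: stage values: 26 and 6
  5: recursing at 6 carrying 0
  6: recursing at 5 carrying 6
  7: recursing at 4 carrying 11
Execution walk:
  locate_pivot([7, 2, 7, 8, 2]) -> 26  [called from sum_active, line 16]
Log line origins:
  1: emitted by main (line 33)
  2: emitted by sum_active (line 15)
  3: emitted by locate_pivot (line 8)
  4: emitted by sum_active (line 18)
  5-26: emitted by probe_limits (line 4)
A correct fix: line 5: replace `*` with `-`.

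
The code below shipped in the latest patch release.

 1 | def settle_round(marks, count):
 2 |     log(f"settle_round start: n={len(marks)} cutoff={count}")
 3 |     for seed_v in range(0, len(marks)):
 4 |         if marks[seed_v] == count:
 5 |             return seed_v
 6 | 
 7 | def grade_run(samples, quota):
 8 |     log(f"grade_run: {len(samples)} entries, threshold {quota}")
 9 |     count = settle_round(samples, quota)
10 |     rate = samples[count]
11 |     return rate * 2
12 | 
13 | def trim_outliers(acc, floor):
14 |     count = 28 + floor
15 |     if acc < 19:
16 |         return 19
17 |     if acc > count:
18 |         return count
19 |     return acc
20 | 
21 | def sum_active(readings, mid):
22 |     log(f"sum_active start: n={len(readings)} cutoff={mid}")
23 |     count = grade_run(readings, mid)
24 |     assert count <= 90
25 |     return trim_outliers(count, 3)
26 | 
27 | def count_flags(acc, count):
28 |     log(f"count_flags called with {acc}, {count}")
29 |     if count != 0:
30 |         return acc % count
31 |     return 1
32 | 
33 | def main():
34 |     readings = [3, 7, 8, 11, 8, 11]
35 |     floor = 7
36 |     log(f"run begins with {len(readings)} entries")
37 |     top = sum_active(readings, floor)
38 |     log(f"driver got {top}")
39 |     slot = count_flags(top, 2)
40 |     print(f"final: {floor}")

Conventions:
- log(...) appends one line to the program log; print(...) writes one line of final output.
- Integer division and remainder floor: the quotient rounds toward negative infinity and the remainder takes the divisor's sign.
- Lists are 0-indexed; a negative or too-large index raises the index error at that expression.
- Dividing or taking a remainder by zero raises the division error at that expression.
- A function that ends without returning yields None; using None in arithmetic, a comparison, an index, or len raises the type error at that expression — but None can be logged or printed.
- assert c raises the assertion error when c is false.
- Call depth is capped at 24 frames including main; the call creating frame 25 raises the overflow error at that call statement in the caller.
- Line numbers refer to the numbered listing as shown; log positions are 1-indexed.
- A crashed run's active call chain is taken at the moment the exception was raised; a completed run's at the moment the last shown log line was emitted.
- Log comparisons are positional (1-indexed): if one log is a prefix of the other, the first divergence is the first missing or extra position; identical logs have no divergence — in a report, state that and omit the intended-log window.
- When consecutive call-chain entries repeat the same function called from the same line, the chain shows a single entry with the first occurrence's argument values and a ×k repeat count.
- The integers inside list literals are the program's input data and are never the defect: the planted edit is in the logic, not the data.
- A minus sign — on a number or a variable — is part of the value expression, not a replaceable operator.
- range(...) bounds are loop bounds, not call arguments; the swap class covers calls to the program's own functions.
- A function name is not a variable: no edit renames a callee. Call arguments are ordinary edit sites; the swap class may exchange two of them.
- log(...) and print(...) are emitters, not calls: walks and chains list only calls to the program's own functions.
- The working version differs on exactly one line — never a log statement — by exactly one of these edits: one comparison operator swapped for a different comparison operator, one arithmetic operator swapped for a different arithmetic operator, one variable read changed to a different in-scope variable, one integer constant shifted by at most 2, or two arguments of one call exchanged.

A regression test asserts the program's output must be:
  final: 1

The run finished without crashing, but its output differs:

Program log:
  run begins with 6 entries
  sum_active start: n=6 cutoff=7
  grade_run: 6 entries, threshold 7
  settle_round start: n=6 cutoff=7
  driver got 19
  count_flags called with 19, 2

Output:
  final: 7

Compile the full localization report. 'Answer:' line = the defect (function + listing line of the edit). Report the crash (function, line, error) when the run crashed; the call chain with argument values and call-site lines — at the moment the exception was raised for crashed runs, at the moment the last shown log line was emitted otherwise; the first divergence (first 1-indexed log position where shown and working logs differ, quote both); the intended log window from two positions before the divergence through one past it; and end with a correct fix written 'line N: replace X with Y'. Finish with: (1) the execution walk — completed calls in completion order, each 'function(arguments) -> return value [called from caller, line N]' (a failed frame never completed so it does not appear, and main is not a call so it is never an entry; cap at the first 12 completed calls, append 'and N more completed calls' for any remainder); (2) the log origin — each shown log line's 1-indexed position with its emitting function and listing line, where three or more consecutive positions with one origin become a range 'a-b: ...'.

Answer: the defect is in main at line 40.
Key observation: No log line changed; the fault shows up purely in the output.
Call chain: main -> count_flags(19, 2) (called at line 39).
First divergence: none (the log streams are identical).
Execution walk:
  settle_round([3, 7, 8, 11, 8, 11], 7) -> 1  [called from grade_run, line 9]
  grade_run([3, 7, 8, 11, 8, 11], 7) -> 14  [called from sum_active, line 23]
  trim_outliers(14, 3) -> 19  [called from sum_active, line 25]
  sum_active([3, 7, 8, 11, 8, 11], 7) -> 19  [called from main, line 37]
  count_flags(19, 2) -> 1  [called from main, line 39]
Log origins:
  1: logged in main at line 36
  2: logged in sum_active at line 22
  3: logged in grade_run at line 8
  4: logged in settle_round at line 2
  5: logged in main at line 38
  6: logged in count_flags at line 28
A correct fix: line 40: replace `floor` with `slot`.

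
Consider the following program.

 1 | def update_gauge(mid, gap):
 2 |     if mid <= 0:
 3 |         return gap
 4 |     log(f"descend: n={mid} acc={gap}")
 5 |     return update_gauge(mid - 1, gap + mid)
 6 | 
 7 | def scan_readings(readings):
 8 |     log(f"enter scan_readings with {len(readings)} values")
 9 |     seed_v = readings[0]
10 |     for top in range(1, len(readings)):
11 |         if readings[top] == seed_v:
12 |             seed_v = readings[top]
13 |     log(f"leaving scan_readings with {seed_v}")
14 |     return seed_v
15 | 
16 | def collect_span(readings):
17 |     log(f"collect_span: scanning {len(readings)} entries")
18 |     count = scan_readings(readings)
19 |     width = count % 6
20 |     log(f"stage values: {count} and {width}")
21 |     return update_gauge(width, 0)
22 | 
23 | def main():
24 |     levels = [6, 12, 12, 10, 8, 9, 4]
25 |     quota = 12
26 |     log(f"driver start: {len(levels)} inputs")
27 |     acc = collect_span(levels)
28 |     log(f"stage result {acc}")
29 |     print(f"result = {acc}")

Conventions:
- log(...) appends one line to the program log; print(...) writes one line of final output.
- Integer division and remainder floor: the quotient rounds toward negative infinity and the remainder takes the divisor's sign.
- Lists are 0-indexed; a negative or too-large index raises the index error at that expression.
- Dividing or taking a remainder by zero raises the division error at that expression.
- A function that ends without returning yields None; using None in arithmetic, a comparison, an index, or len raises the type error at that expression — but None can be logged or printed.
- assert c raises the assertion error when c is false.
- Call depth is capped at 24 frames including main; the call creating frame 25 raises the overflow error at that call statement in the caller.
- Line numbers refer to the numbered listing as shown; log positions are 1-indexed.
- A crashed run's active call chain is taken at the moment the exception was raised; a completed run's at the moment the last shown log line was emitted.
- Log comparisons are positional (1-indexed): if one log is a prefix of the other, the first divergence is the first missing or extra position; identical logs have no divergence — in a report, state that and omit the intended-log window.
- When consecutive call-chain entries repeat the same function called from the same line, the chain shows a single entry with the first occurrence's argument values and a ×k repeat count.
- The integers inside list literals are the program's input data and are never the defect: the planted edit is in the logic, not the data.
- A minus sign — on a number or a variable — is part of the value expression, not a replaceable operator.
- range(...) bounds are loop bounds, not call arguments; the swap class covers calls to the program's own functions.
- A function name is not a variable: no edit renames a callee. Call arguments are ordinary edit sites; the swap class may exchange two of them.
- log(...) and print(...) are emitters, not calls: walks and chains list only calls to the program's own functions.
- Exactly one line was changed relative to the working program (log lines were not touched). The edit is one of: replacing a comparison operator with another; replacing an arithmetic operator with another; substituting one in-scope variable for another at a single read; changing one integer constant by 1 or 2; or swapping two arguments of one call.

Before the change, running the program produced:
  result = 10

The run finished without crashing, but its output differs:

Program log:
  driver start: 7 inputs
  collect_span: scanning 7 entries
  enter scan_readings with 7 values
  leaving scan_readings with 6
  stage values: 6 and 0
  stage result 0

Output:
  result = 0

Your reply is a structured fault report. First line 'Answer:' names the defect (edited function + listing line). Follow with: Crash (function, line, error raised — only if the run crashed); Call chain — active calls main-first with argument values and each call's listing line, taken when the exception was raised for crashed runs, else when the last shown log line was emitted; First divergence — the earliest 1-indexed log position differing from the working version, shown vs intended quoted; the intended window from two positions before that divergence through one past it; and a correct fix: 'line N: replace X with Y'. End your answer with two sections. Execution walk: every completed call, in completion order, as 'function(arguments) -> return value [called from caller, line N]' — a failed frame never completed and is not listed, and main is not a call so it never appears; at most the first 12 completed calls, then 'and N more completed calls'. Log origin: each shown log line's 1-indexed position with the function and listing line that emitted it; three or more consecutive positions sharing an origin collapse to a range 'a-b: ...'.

Answer: the defect is in scan_readings at line 11.
Core observation: Everything matches until log position 4, which reads 'leaving scan_readings with 6' in place of 'leaving scan_readings with 4'.
Call chain: main.
First divergence: at position 4 the run shows 'leaving scan_readings with 6' where the working version logs 'leaving scan_readings with 4'.
Intended log window:
  2: collect_span: scanning 7 entries
  3: enter scan_readings with 7 values
  4: leaving scan_readings with 4
  5: stage values: 4 and 4
Execution walk:
  scan_readings([6, 12, 12, 10, 8, 9, 4]) -> 6  [called from collect_span, line 18]
  update_gauge(0, 0) -> 0  [called from collect_span, line 21]
  collect_span([6, 12, 12, 10, 8, 9, 4]) -> 0  [called from main, line 27]
Log line origins:
  1: emitted by main (line 26)
  2: emitted by collect_span (line 17)
  3: emitted by scan_readings (line 8)
  4: emitted by scan_readings (line 13)
  5: emitted by collect_span (line 20)
  6: emitted by main (line 28)
A correct fix: line 11: replace `==` with `<`.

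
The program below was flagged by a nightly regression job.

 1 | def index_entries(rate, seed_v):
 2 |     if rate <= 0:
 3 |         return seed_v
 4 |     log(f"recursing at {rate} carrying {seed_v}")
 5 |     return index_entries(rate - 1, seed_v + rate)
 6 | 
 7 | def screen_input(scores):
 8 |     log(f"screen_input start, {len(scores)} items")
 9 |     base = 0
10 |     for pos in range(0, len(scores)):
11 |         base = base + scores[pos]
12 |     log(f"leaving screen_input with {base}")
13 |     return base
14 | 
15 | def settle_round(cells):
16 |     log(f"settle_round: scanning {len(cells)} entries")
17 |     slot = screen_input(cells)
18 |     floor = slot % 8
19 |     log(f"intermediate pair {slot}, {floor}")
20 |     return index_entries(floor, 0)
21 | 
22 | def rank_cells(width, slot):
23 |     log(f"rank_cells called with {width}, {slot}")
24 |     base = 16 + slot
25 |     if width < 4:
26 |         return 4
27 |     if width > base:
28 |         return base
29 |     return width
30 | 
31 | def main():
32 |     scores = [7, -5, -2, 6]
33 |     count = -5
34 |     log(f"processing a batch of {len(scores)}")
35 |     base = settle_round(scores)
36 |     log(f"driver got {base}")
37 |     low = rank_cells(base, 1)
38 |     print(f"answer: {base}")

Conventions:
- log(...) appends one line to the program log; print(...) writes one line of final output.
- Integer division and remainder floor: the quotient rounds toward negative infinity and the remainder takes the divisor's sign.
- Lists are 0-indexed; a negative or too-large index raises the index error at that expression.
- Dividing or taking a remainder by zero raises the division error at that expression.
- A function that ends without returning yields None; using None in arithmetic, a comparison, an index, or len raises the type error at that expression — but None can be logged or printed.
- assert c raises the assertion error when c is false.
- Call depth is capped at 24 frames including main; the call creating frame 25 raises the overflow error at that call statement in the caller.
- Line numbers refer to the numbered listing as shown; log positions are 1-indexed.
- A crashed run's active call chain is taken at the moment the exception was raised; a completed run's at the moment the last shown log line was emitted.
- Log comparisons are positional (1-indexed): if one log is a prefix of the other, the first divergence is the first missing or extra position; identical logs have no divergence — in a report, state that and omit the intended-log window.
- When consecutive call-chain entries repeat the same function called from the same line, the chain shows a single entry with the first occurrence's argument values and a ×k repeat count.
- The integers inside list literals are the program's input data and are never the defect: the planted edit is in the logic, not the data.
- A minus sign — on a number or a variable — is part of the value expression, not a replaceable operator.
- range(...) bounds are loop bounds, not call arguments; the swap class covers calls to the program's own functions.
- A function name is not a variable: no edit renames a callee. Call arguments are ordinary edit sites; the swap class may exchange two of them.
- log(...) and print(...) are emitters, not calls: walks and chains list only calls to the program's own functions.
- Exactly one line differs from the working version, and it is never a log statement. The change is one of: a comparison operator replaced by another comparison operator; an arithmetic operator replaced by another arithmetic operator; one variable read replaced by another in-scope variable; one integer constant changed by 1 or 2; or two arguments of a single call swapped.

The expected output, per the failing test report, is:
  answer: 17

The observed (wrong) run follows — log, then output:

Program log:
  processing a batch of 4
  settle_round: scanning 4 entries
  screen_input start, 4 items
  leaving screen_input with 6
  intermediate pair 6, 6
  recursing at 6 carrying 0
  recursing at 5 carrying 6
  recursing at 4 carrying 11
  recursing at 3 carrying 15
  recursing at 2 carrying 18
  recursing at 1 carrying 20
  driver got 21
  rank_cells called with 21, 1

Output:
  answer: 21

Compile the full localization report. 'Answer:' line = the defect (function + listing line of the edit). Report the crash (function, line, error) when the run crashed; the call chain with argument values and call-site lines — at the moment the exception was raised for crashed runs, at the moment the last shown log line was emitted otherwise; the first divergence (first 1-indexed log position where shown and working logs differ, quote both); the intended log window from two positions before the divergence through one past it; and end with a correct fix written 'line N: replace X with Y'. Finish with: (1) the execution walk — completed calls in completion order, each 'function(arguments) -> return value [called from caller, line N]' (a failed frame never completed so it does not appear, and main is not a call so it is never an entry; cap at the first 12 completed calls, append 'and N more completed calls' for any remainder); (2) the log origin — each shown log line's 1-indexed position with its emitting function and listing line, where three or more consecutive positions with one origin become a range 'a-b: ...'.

Answer: the defect is in main at line 38.
The tell: Log streams are identical — the defect surfaces only in the printed output.
Call chain: main -> rank_cells(21, 1) (called at line 37).
First divergence: none; the two logs match at every position.
Execution walk:
  screen_input([7, -5, -2, 6]) -> 6  [called from settle_round, line 17]
  index_entries(0, 21) -> 21  [called from index_entries, line 5]
  index_entries(1, 20) -> 21  [called from index_entries, line 5]
  index_entries(2, 18) -> 21  [called from index_entries, line 5]
  index_entries(3, 15) -> 21  [called from index_entries, line 5]
  index_entries(4, 11) -> 21  [called from index_entries, line 5]
  index_entries(5, 6) -> 21  [called from index_entries, line 5]
  index_entries(6, 0) -> 21  [called from settle_round, line 20]
  settle_round([7, -5, -2, 6]) -> 21  [called from main, line 35]
  rank_cells(21, 1) -> 17  [called from main, line 37]
Log origin:
  1: from main, line 34
  2: from settle_round, line 16
  3: from screen_input, line 8
  4: from screen_input, line 12
  5: from settle_round, line 19
  6-11: from index_entries, line 4
  12: from main, line 36
  13: from rank_cells, line 23
A correct fix: line 38: replace `base` with `low`.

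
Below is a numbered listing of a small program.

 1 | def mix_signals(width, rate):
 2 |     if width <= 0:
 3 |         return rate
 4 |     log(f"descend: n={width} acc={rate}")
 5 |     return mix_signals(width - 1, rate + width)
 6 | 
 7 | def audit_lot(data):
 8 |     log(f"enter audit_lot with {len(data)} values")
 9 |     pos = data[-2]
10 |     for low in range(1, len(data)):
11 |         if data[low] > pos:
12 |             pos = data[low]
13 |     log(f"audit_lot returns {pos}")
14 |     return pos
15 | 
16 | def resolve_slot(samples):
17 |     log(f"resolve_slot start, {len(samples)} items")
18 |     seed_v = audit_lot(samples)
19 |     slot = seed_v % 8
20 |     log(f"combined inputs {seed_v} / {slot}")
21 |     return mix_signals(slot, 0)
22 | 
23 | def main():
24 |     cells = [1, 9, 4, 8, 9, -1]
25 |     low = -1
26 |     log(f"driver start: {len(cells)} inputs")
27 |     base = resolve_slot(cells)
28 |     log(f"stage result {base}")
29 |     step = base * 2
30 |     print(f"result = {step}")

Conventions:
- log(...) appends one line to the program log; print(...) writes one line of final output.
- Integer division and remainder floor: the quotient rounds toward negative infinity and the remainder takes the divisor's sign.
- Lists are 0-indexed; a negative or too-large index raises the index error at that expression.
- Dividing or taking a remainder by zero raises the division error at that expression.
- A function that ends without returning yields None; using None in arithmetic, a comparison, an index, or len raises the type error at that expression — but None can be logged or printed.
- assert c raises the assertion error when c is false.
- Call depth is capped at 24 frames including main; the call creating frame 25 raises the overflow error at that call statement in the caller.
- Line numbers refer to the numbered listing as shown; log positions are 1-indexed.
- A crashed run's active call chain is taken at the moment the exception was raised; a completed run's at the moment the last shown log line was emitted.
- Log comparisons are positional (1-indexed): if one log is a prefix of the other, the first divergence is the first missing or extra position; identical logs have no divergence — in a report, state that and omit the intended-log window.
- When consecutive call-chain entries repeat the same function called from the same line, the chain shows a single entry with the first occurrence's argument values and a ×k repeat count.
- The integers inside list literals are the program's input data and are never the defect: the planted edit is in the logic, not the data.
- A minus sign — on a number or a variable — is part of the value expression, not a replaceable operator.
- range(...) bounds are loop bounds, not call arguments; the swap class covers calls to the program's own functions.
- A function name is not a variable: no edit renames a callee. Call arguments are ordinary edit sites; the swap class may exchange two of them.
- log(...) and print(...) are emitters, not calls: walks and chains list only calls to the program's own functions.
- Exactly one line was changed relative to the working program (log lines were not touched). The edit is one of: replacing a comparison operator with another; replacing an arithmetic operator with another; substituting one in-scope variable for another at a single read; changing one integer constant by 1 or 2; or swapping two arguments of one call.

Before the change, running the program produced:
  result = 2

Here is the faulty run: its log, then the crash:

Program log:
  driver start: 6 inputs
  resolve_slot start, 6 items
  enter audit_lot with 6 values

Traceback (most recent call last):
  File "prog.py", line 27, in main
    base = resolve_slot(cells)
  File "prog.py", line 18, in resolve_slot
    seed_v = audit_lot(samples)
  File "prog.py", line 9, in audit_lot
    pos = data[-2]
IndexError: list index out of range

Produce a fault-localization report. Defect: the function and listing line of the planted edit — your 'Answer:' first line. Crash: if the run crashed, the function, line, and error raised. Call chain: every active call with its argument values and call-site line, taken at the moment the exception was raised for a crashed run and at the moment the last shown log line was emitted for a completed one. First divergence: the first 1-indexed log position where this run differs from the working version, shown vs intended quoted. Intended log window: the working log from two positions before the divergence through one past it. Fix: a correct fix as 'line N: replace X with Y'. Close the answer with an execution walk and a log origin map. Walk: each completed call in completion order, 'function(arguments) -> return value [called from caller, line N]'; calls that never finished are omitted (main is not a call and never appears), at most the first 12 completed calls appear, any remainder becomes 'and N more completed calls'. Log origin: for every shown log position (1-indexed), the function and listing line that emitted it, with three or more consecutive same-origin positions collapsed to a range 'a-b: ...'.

Answer: the defect is in audit_lot at line 9.
The tell: After 3 matching log lines the faulty run goes silent, while the working version continues with 'audit_lot returns 9'.
Crash: audit_lot, line 9, IndexError.
Call chain: main -> resolve_slot([1, 9, 4, 8, 9, -1]) (called at line 27) -> audit_lot([1, 9, 4, 8, 9, -1]) (called at line 18).
First divergence: position 4 — the faulty run's log ends after 3 lines; the working version continues with 'audit_lot returns 9'.
Intended log window:
  2: resolve_slot start, 6 items
  3: enter audit_lot with 6 values
  4: audit_lot returns 9
  5: combined inputs 9 / 1
Execution walk:
  (no call completed)
Log origins:
  1: from main, line 26
  2: from resolve_slot, line 17
  3: from audit_lot, line 8
A correct fix: line 9: replace `-2` with `0`.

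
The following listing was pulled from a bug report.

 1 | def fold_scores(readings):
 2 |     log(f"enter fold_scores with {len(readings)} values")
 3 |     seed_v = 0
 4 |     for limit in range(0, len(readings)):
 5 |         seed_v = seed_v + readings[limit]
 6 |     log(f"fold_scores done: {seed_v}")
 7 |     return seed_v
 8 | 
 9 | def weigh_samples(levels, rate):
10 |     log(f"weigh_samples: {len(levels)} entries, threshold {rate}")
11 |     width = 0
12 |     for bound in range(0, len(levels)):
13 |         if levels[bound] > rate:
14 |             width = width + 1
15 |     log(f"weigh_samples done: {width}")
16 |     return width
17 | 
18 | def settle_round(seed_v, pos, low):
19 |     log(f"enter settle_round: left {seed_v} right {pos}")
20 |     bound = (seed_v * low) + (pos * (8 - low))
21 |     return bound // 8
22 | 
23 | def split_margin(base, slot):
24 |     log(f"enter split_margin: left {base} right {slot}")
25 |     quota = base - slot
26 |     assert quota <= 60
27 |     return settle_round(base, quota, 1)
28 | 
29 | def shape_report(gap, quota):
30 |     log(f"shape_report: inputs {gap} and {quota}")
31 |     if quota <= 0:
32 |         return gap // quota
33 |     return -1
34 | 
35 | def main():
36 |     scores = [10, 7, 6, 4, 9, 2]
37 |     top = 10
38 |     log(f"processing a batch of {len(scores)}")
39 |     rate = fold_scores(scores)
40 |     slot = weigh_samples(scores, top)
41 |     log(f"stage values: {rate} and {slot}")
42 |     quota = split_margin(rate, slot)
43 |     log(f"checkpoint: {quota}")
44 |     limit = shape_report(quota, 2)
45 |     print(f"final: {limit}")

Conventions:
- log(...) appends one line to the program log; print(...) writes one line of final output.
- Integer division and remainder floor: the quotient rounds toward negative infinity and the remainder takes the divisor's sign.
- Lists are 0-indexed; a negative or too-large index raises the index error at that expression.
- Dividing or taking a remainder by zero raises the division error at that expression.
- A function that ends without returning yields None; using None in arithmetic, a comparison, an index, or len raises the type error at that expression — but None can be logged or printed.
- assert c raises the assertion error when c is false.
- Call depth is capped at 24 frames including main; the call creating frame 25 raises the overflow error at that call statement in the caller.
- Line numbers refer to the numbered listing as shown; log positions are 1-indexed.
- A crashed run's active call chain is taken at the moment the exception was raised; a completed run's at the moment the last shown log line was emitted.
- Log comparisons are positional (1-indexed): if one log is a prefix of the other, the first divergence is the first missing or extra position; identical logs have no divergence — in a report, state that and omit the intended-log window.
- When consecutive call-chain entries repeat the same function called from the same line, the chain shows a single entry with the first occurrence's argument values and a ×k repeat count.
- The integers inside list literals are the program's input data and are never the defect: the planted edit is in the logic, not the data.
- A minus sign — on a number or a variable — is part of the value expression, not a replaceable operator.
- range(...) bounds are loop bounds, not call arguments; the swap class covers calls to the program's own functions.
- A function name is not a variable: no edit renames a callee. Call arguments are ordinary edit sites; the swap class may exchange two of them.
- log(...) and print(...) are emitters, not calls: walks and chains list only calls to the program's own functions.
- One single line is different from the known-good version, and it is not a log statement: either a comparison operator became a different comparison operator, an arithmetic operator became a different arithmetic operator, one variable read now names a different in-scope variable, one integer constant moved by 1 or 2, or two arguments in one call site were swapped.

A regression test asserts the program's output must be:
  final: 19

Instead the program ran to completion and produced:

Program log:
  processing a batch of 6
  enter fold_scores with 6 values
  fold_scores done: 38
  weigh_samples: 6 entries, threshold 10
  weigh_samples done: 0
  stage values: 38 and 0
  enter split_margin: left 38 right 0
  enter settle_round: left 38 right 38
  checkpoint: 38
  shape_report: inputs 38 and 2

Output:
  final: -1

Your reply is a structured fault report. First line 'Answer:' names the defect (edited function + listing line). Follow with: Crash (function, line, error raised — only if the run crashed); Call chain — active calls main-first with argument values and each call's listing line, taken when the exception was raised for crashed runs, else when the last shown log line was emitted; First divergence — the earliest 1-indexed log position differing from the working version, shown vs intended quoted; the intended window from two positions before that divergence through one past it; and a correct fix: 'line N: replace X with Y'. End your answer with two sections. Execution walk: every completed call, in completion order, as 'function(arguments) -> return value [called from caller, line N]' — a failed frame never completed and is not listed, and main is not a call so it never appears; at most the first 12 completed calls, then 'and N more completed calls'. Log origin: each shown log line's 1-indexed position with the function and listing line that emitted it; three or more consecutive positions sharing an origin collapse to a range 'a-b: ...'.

Answer: the defect is in shape_report at line 31.
The tell: The two runs log identically and part ways only at the printed values.
Call chain: main -> shape_report(38, 2) (called at line 44).
First divergence: none (the log streams are identical).
Execution walk:
  fold_scores([10, 7, 6, 4, 9, 2]) -> 38  [called from main, line 39]
  weigh_samples([10, 7, 6, 4, 9, 2], 10) -> 0  [called from main, line 40]
  settle_round(38, 38, 1) -> 38  [called from split_margin, line 27]
  split_margin(38, 0) -> 38  [called from main, line 42]
  shape_report(38, 2) -> -1  [called from main, line 44]
Log origin:
  1: emitted by main (line 38)
  2: emitted by fold_scores (line 2)
  3: emitted by fold_scores (line 6)
  4: emitted by weigh_samples (line 10)
  5: emitted by weigh_samples (line 15)
  6: emitted by main (line 41)
  7: emitted by split_margin (line 24)
  8: emitted by settle_round (line 19)
  9: emitted by main (line 43)
  10: emitted by shape_report (line 30)
A correct fix: line 31: replace `<=` with `!=`.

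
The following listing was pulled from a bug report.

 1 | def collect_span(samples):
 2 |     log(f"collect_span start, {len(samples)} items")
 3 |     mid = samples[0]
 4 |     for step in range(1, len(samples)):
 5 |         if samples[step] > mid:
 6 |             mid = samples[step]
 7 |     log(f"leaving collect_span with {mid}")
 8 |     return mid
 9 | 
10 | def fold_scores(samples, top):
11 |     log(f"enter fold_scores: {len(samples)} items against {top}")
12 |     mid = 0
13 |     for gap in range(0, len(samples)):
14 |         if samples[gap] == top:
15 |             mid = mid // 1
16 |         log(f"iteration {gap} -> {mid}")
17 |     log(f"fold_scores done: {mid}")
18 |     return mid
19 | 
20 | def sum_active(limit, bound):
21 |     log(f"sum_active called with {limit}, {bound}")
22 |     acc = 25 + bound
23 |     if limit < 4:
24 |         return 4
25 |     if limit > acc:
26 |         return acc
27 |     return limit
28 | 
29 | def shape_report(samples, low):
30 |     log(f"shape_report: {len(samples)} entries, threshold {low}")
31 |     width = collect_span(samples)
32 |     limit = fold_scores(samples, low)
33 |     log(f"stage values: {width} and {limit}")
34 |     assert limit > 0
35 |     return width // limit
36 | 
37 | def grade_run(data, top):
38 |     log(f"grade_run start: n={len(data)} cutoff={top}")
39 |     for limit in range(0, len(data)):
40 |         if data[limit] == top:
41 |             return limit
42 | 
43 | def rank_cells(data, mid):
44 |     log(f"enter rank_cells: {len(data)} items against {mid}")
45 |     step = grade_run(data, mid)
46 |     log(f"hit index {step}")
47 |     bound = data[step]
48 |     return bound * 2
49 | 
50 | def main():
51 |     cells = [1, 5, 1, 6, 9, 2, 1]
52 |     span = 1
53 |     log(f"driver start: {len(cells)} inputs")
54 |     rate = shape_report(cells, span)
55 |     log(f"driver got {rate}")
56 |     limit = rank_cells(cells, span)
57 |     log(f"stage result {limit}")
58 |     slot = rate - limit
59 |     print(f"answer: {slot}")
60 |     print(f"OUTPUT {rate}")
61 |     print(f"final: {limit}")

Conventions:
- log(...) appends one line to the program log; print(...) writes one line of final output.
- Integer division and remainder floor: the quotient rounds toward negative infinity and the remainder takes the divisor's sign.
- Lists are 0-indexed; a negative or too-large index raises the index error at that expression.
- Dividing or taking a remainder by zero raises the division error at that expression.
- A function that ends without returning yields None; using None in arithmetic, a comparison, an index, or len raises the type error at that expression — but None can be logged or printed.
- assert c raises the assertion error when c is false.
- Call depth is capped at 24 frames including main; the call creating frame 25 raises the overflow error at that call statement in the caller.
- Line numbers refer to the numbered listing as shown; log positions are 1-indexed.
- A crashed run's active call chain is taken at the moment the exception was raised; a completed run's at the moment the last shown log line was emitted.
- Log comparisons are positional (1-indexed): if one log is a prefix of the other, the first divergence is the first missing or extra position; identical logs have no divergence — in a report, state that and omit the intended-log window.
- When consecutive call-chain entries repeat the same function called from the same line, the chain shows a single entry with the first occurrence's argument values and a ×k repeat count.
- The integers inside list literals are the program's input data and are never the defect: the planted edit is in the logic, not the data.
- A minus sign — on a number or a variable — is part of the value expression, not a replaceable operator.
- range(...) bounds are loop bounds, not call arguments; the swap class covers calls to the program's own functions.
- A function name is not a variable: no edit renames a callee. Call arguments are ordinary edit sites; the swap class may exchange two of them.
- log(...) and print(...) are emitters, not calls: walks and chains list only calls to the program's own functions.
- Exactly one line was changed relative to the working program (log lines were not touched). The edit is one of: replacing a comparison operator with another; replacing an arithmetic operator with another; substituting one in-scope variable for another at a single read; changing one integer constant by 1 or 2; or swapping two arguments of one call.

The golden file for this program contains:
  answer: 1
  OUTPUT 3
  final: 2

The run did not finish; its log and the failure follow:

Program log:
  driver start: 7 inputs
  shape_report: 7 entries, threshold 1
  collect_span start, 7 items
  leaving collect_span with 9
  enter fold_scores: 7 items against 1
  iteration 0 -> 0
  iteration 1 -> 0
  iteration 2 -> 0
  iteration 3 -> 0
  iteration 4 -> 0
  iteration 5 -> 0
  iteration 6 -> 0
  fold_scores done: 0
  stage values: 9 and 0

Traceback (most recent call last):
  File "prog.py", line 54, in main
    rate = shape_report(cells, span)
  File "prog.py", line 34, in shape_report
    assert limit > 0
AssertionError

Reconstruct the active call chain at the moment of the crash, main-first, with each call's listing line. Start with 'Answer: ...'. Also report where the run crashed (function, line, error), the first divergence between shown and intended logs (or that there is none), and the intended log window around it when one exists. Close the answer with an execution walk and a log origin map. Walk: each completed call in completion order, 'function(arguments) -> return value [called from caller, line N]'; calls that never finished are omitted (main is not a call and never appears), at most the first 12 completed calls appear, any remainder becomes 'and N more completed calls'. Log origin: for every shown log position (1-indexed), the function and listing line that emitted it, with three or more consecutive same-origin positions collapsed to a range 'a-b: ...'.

Answer: main -> shape_report (called at line 54).
Core observation: At log position 6 the runs split — shown 'iteration 0 -> 0', but the working version logs 'iteration 0 -> 1'.
Crash: shape_report, line 34, AssertionError.
First divergence: position 6 — the shown line 'iteration 0 -> 0' should read 'iteration 0 -> 1'.
Intended log window:
  4: leaving collect_span with 9
  5: enter fold_scores: 7 items against 1
  6: iteration 0 -> 1
  7: iteration 1 -> 1
Execution walk:
  collect_span([1, 5, 1, 6, 9, 2, 1]) -> 9  [called from shape_report, line 31]
  fold_scores([1, 5, 1, 6, 9, 2, 1], 1) -> 0  [called from shape_report, line 32]
Origin of each log line:
  1: from main, line 53
  2: from shape_report, line 30
  3: from collect_span, line 2
  4: from collect_span, line 7
  5: from fold_scores, line 11
  6-12: from fold_scores, line 16
  13: from fold_scores, line 17
  14: from shape_report, line 33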